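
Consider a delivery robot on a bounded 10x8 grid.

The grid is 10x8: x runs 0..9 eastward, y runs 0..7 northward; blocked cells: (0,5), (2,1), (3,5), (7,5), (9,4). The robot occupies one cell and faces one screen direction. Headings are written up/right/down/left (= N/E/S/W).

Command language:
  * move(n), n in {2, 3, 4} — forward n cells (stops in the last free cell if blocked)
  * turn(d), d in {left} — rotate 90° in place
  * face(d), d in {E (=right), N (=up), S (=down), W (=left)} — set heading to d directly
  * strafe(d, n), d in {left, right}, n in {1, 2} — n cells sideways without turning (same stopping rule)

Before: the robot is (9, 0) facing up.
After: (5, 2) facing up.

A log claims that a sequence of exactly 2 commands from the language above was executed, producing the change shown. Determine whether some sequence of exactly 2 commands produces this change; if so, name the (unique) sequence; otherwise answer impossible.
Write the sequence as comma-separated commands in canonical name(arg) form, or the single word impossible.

impossible

no 2-step route produces this change.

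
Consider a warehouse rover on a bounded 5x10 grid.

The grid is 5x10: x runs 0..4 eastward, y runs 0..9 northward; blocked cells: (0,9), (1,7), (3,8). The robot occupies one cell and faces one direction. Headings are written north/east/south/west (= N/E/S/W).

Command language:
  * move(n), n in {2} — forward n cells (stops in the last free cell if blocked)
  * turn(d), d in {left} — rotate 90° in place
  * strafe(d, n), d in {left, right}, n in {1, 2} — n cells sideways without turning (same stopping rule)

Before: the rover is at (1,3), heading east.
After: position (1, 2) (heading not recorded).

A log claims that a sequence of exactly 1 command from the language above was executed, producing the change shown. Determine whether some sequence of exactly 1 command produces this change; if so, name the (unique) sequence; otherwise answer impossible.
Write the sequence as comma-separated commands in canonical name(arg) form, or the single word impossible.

strafe(right, 1)

start: at (1,3), heading east
[1] after strafe(right, 1): at (1,2), heading east
all 6 alternatives checked — unique.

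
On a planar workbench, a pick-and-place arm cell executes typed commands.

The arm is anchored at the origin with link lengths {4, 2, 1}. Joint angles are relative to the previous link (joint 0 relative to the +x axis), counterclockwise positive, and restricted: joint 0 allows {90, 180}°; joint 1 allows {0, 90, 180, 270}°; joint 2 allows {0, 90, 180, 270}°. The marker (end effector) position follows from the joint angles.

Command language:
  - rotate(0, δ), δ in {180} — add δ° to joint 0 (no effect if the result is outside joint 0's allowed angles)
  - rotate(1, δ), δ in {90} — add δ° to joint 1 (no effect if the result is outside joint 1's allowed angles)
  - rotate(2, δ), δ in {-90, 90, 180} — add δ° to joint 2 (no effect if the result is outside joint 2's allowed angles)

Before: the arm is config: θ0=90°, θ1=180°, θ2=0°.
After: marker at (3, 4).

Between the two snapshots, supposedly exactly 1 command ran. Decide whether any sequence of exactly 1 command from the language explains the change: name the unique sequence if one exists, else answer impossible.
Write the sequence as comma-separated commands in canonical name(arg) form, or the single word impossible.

begin: config: θ0=90°, θ1=180°, θ2=0°
[1] after rotate(1, 90): config: θ0=90°, θ1=270°, θ2=0°
uniquely the one of 5 1-step routes that fits.

rotate(1, 90)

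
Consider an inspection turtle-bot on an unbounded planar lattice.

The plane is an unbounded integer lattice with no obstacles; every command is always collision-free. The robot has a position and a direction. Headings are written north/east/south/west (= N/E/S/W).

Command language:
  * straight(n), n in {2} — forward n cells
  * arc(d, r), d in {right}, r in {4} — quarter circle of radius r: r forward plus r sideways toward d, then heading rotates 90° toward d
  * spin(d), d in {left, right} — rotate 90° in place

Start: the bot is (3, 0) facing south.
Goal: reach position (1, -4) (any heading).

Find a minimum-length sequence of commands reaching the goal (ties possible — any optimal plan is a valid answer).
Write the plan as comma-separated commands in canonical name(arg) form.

spin(left), straight(2), spin(right), arc(right, 4)

initial: (3, 0) facing south
t=1 spin(left) ⇒ (3, 0) facing east
t=2 straight(2) ⇒ (5, 0) facing east
t=3 spin(right) ⇒ (5, 0) facing south
t=4 arc(right, 4) ⇒ (1, -4) facing west
nothing shorter than 4 reaches the goal.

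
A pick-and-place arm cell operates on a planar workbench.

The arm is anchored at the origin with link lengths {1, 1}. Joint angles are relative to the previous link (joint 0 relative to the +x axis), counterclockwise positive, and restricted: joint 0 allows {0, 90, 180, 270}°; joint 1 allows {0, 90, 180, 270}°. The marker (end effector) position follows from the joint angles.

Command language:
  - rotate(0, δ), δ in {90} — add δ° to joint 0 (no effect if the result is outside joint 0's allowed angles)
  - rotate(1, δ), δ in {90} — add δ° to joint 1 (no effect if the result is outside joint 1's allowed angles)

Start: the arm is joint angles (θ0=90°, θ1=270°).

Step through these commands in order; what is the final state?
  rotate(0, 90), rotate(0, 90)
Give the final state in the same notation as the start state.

joint angles (θ0=270°, θ1=270°)

t0: joint angles (θ0=90°, θ1=270°)
[1] after rotate(0, 90): joint angles (θ0=180°, θ1=270°)
[2] after rotate(0, 90): joint angles (θ0=270°, θ1=270°)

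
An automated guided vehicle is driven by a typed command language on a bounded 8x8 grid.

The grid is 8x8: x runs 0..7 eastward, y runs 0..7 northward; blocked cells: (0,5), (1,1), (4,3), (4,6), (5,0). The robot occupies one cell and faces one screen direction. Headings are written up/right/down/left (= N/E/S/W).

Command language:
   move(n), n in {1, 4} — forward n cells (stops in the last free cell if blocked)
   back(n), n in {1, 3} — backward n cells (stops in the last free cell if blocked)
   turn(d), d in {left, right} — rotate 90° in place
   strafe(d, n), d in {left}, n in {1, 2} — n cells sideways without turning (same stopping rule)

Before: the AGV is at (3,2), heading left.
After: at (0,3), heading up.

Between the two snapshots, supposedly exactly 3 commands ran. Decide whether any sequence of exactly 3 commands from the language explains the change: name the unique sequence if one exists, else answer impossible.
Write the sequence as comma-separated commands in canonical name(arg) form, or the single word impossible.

move(4), turn(right), move(1)

key: move(4) runs into the grid edge before its full distance
start: at (3,2), heading left
1. move(4) → at (0,2), heading left
2. turn(right) → at (0,2), heading up
3. move(1) → at (0,3), heading up
uniquely the one of 512 3-step routes that fits.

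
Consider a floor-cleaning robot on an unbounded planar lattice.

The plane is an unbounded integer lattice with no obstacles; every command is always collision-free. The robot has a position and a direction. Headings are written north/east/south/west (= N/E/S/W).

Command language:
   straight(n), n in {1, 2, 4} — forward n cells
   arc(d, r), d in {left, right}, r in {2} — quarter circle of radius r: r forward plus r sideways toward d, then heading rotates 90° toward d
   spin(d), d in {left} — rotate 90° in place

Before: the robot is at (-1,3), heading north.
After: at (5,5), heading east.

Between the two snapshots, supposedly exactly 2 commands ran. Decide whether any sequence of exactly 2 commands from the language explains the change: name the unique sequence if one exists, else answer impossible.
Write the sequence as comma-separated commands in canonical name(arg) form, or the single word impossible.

key: cell and facing (now E) both changed — the 2 commands mix motion and turning
t0: at (-1,3), heading north
t=1 arc(right, 2) ⇒ at (1,5), heading east
t=2 straight(4) ⇒ at (5,5), heading east
no other 2-command option fits: unique.

arc(right, 2), straight(4)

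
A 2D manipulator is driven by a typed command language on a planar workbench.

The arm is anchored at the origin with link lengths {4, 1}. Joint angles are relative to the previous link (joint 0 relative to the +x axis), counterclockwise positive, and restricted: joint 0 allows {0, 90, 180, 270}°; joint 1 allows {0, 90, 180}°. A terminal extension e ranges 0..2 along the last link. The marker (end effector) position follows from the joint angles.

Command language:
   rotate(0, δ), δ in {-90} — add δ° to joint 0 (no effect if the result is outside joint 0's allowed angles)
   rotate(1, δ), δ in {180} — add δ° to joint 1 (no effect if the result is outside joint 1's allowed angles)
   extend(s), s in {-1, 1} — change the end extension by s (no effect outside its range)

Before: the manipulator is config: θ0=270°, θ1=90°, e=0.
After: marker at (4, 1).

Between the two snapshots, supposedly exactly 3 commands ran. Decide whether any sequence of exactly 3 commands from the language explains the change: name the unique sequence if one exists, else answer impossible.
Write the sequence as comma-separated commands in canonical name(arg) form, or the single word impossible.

start: config: θ0=270°, θ1=90°, e=0
step 1 (rotate(0, -90)): config: θ0=180°, θ1=90°, e=0
step 2 (rotate(0, -90)): config: θ0=90°, θ1=90°, e=0
step 3 (rotate(0, -90)): config: θ0=0°, θ1=90°, e=0
all 64 alternatives checked — unique.

rotate(0, -90), rotate(0, -90), rotate(0, -90)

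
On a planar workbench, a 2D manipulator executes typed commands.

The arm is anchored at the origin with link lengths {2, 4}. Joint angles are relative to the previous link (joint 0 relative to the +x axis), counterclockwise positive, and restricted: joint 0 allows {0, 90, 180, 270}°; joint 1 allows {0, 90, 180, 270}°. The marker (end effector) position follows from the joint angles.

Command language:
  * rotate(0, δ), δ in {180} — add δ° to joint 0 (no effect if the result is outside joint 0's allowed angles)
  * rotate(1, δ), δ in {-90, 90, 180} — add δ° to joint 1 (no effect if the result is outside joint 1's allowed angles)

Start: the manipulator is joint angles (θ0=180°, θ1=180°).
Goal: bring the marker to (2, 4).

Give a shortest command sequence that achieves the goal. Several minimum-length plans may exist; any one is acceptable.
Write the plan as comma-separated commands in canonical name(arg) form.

from: joint angles (θ0=180°, θ1=180°)
1. rotate(1, -90) → joint angles (θ0=180°, θ1=90°)
2. rotate(0, 180) → joint angles (θ0=0°, θ1=90°)
nothing shorter than 2 reaches the goal.

rotate(1, -90), rotate(0, 180)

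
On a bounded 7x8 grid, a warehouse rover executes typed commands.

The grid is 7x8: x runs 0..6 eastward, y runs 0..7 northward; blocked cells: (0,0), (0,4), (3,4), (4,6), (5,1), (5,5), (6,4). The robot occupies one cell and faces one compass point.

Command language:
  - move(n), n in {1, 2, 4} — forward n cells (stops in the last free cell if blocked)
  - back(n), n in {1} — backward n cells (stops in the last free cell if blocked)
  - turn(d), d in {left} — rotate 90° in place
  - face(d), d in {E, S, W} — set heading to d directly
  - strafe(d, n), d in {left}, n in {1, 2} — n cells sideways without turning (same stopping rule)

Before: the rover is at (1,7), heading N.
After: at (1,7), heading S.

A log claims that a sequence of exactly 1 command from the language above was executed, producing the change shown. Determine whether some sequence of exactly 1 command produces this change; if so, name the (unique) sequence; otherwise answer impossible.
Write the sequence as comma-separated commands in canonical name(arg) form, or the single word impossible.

face(S)

key: (1,7) unchanged — the single command moves nothing
initial: at (1,7), heading N
[1] after face(S): at (1,7), heading S
all 10 alternatives checked — unique.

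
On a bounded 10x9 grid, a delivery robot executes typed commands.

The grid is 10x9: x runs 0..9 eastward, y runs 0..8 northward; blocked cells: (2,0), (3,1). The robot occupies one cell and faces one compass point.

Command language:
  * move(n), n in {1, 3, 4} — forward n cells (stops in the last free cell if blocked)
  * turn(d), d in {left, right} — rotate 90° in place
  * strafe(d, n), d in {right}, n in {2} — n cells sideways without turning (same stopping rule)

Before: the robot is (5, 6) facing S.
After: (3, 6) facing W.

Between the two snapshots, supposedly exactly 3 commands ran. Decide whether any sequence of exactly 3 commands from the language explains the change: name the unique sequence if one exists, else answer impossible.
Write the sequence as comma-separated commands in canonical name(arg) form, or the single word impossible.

key: cell and facing (now W) both changed — the 3 commands mix motion and turning
initial: (5, 6) facing S
step 1 (turn(right)): (5, 6) facing W
step 2 (move(1)): (4, 6) facing W
step 3 (move(1)): (3, 6) facing W
no rival 3-sequence matches.

turn(right), move(1), move(1)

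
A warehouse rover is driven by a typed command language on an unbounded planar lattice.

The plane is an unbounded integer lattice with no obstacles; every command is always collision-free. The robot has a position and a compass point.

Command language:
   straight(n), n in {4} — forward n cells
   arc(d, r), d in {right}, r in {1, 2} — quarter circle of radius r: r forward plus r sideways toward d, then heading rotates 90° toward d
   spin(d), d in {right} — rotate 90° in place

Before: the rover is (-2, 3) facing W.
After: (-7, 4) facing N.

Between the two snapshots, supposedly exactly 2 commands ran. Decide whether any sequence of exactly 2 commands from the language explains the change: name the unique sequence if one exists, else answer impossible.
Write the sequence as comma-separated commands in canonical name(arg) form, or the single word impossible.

straight(4), arc(right, 1)

key: order matters: swapping straight(4) and arc(right, 1) lands elsewhere
from: (-2, 3) facing W
[1] after straight(4): (-6, 3) facing W
[2] after arc(right, 1): (-7, 4) facing N
no rival 2-sequence matches.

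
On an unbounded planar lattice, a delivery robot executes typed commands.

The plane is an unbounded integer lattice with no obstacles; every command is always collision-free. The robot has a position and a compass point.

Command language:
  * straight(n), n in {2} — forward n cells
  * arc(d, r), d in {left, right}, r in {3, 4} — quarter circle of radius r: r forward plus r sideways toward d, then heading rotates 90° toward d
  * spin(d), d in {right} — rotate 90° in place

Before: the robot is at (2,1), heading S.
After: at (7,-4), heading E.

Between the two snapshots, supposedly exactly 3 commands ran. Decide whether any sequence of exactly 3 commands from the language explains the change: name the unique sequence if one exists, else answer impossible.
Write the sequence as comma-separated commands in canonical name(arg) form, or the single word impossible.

key: cell and facing (now E) both changed — the 3 commands mix motion and turning
initial: at (2,1), heading S
1. straight(2) → at (2,-1), heading S
2. arc(left, 3) → at (5,-4), heading E
3. straight(2) → at (7,-4), heading E
all 216 alternatives checked — unique.

straight(2), arc(left, 3), straight(2)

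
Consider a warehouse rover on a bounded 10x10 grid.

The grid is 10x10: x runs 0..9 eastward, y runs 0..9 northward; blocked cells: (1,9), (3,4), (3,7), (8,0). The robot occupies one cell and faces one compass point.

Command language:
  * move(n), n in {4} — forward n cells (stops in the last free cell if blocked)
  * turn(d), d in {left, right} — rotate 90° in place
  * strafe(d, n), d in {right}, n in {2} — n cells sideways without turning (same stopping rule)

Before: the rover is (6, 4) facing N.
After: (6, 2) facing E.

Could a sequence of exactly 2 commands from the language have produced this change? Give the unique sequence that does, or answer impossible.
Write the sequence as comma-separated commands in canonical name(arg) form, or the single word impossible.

turn(right), strafe(right, 2)

key: order matters: swapping turn(right) and strafe(right, 2) lands elsewhere
initial: (6, 4) facing N
t=1 turn(right) ⇒ (6, 4) facing E
t=2 strafe(right, 2) ⇒ (6, 2) facing E
all 16 alternatives checked — unique.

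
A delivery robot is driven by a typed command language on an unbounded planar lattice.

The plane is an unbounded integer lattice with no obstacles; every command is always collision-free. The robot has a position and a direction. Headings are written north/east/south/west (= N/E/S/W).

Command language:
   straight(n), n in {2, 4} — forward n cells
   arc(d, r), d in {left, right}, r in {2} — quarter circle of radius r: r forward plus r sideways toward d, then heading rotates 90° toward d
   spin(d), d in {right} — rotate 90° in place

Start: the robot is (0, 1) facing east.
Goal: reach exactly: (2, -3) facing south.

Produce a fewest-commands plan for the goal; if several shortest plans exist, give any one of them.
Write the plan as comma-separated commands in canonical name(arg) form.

initial: (0, 1) facing east
t=1 arc(right, 2) ⇒ (2, -1) facing south
t=2 straight(2) ⇒ (2, -3) facing south
shorter routes all fall short; 2 is best.

arc(right, 2), straight(2)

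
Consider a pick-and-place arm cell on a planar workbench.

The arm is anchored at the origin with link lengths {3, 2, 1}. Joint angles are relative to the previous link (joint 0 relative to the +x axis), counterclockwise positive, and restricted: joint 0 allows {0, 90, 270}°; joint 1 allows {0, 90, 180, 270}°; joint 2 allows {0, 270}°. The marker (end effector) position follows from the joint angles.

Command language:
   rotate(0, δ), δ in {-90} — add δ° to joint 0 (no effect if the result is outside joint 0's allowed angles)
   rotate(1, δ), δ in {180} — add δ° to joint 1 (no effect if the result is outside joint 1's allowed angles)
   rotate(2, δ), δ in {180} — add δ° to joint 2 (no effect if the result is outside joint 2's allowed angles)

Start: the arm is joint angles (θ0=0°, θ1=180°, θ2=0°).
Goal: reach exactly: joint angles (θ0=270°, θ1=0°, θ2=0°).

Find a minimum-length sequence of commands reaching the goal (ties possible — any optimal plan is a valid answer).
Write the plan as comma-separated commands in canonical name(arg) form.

start: joint angles (θ0=0°, θ1=180°, θ2=0°)
t=1 rotate(1, 180) ⇒ joint angles (θ0=0°, θ1=0°, θ2=0°)
t=2 rotate(0, -90) ⇒ joint angles (θ0=270°, θ1=0°, θ2=0°)
no 1-step plan works, so 2 is optimal.

rotate(1, 180), rotate(0, -90)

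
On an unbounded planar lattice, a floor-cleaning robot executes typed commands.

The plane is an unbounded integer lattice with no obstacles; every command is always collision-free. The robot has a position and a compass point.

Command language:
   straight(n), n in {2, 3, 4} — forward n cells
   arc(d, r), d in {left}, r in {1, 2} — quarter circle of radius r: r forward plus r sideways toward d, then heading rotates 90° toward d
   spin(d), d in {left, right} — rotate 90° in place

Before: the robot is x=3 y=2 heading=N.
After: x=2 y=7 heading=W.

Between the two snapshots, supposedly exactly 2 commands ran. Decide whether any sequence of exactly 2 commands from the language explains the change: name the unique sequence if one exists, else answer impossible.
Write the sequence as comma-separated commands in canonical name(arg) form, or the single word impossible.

key: position moved to (2,7) AND the heading swung to W — translation plus rotation needed
begin: x=3 y=2 heading=N
1. straight(4) → x=3 y=6 heading=N
2. arc(left, 1) → x=2 y=7 heading=W
uniquely the one of 49 2-step routes that fits.

straight(4), arc(left, 1)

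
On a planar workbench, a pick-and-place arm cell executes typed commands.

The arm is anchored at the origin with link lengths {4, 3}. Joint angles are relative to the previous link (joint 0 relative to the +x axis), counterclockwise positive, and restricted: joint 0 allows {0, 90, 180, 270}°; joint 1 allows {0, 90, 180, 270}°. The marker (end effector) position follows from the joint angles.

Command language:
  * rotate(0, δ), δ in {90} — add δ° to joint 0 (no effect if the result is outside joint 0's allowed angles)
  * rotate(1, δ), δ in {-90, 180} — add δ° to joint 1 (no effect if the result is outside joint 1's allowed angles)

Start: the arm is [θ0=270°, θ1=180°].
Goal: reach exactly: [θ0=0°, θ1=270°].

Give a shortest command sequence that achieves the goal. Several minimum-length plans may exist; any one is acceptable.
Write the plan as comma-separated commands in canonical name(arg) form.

rotate(0, 90), rotate(1, -90), rotate(1, 180)

begin: [θ0=270°, θ1=180°]
[1] after rotate(0, 90): [θ0=0°, θ1=180°]
[2] after rotate(1, -90): [θ0=0°, θ1=90°]
[3] after rotate(1, 180): [θ0=0°, θ1=270°]
no 2-step plan works, so 3 is optimal.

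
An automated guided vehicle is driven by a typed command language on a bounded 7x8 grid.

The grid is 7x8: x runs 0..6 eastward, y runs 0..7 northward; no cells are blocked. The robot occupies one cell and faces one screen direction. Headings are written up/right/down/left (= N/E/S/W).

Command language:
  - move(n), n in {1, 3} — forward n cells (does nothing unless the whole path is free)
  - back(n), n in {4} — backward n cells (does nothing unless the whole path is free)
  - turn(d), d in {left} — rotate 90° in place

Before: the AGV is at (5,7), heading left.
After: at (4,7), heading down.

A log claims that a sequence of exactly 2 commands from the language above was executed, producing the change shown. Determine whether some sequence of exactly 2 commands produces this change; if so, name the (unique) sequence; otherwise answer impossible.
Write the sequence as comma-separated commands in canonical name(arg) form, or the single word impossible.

key: order matters: swapping move(1) and turn(left) lands elsewhere
initial: at (5,7), heading left
t=1 move(1) ⇒ at (4,7), heading left
t=2 turn(left) ⇒ at (4,7), heading down
no other 2-command option fits: unique.

move(1), turn(left)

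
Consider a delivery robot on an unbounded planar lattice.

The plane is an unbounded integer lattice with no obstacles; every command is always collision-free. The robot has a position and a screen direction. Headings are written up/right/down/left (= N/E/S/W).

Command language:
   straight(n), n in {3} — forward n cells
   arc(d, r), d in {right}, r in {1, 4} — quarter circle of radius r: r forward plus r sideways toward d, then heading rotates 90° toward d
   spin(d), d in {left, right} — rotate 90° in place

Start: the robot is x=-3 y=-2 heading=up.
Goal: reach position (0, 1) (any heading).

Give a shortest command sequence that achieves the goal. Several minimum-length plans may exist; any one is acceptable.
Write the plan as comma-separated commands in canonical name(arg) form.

initial: x=-3 y=-2 heading=up
1. arc(right, 4) → x=1 y=2 heading=right
2. spin(right) → x=1 y=2 heading=down
3. arc(right, 1) → x=0 y=1 heading=left
minimal: 3 command(s), checked below 3.

arc(right, 4), spin(right), arc(right, 1)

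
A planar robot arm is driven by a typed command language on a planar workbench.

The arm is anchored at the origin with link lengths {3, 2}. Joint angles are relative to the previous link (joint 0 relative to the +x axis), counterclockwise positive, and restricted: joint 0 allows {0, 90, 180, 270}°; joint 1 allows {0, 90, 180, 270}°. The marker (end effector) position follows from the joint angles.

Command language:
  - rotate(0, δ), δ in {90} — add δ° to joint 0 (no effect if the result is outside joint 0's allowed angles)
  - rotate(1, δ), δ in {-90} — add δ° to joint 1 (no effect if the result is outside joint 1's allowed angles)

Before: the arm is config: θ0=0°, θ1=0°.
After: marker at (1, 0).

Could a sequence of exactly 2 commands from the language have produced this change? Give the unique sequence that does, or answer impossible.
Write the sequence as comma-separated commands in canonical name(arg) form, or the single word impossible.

t0: config: θ0=0°, θ1=0°
t=1 rotate(1, -90) ⇒ config: θ0=0°, θ1=270°
t=2 rotate(1, -90) ⇒ config: θ0=0°, θ1=180°
all 4 alternatives checked — unique.

rotate(1, -90), rotate(1, -90)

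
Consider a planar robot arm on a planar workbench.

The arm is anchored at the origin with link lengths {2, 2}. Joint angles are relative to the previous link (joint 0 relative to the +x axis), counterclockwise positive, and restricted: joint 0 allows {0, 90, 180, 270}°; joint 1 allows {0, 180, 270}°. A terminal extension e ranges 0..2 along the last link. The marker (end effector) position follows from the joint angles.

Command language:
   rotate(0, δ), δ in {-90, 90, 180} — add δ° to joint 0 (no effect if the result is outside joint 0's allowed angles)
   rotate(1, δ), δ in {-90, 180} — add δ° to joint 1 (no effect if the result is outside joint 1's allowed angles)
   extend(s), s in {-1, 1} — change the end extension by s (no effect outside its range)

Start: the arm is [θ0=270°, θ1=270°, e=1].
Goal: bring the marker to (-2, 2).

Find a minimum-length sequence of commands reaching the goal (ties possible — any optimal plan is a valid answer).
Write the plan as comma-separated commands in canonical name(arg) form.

extend(-1), rotate(0, -90)

start: [θ0=270°, θ1=270°, e=1]
t=1 extend(-1) ⇒ [θ0=270°, θ1=270°, e=0]
t=2 rotate(0, -90) ⇒ [θ0=180°, θ1=270°, e=0]
nothing shorter than 2 reaches the goal.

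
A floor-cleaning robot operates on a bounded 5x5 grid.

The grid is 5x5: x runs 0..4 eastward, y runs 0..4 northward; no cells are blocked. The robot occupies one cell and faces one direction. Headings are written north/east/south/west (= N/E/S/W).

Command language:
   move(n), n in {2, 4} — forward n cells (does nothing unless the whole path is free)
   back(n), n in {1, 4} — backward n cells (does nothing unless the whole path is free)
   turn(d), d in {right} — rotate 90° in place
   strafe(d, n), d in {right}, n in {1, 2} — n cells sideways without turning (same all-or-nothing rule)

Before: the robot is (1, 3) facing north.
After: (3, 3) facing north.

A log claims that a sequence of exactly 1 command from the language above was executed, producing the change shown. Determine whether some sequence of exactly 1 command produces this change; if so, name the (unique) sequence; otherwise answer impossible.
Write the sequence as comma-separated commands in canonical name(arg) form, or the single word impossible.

key: still facing N — the one step turns nothing
initial: (1, 3) facing north
[1] after strafe(right, 2): (3, 3) facing north
no rival 1-sequence matches.

strafe(right, 2)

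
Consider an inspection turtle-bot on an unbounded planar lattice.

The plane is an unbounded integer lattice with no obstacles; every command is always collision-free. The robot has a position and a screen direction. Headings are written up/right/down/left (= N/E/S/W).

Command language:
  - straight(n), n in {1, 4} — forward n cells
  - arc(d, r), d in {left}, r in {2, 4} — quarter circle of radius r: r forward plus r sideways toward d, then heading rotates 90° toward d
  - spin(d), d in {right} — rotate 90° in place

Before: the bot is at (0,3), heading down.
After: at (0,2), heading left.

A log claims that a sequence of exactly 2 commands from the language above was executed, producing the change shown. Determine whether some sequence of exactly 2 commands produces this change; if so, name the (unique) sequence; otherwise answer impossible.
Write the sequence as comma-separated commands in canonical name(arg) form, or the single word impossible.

straight(1), spin(right)

key: position moved to (0,2) AND the heading swung to W — translation plus rotation needed
t0: at (0,3), heading down
[1] after straight(1): at (0,2), heading down
[2] after spin(right): at (0,2), heading left
no rival 2-sequence matches.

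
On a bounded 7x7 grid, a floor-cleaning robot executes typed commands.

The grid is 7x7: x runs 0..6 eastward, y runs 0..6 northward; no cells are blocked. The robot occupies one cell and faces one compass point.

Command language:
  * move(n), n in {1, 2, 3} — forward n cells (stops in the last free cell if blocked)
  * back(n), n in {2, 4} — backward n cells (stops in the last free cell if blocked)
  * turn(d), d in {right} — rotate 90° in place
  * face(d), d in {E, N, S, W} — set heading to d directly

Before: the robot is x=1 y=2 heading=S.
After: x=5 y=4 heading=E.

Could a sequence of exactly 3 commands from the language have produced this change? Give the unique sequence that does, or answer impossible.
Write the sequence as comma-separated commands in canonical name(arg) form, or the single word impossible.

impossible

checked all 3-command options: none fits.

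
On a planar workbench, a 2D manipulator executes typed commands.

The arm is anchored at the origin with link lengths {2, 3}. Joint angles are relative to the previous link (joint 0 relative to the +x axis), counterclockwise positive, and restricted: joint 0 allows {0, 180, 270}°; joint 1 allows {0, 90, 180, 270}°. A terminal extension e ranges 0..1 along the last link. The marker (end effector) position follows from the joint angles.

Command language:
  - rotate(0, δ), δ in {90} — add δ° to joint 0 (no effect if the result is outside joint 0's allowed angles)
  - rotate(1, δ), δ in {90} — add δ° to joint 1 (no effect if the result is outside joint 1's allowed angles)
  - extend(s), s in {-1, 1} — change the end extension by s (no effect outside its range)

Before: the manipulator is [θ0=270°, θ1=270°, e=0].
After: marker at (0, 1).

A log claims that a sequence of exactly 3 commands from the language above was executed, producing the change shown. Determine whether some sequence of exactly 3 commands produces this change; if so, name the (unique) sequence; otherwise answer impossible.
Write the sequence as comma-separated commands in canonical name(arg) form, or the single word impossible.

from: [θ0=270°, θ1=270°, e=0]
step 1 (rotate(1, 90)): [θ0=270°, θ1=0°, e=0]
step 2 (rotate(1, 90)): [θ0=270°, θ1=90°, e=0]
step 3 (rotate(1, 90)): [θ0=270°, θ1=180°, e=0]
all 64 alternatives checked — unique.

rotate(1, 90), rotate(1, 90), rotate(1, 90)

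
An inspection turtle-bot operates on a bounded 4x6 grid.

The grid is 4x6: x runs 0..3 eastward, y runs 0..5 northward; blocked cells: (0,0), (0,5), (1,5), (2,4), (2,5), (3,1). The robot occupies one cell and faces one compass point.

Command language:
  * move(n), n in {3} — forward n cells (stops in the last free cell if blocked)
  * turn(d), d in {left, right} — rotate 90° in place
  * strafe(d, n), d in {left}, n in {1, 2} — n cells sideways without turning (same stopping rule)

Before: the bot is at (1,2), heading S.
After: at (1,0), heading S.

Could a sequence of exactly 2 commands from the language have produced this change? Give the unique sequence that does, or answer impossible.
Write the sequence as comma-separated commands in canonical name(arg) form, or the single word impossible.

key: still facing S at the end — nothing in the sequence rotates
t0: at (1,2), heading S
1. move(3) → at (1,0), heading S
2. move(3) → at (1,0), heading S
no rival 2-sequence matches.

move(3), move(3)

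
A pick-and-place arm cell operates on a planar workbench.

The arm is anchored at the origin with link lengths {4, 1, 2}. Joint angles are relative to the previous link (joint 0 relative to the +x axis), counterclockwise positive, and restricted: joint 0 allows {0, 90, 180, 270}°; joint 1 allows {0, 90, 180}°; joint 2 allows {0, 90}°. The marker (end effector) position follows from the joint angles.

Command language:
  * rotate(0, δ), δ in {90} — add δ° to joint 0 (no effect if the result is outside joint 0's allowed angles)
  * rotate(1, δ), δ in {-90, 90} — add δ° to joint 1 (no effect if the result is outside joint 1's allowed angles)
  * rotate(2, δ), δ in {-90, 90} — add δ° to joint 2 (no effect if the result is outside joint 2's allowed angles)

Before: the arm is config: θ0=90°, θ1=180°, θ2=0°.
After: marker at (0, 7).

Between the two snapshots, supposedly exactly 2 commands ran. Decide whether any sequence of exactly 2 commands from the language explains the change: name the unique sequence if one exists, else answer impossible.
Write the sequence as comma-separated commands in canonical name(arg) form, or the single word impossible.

begin: config: θ0=90°, θ1=180°, θ2=0°
1. rotate(1, -90) → config: θ0=90°, θ1=90°, θ2=0°
2. rotate(1, -90) → config: θ0=90°, θ1=0°, θ2=0°
all 25 alternatives checked — unique.

rotate(1, -90), rotate(1, -90)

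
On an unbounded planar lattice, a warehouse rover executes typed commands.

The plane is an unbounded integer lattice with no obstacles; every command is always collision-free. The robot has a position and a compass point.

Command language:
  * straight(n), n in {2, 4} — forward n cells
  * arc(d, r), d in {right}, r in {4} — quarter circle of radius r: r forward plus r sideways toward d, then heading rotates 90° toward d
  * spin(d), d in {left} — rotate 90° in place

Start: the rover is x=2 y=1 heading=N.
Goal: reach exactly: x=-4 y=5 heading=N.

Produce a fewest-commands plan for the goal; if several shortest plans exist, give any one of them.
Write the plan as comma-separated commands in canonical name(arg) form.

start: x=2 y=1 heading=N
step 1 (spin(left)): x=2 y=1 heading=W
step 2 (straight(2)): x=0 y=1 heading=W
step 3 (arc(right, 4)): x=-4 y=5 heading=N
no 2-step plan works, so 3 is optimal.

spin(left), straight(2), arc(right, 4)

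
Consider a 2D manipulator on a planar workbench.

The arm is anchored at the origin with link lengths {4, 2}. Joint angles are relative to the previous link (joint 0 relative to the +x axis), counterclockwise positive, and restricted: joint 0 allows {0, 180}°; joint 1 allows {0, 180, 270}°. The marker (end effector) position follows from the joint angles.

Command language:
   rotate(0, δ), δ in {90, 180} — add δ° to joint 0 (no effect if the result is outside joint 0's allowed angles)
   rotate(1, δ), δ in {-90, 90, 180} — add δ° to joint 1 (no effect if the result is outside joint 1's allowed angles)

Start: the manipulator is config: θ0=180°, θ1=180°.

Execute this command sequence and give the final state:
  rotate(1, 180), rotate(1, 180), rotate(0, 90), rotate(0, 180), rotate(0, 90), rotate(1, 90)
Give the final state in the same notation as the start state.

t0: config: θ0=180°, θ1=180°
step 1 (rotate(1, 180)): config: θ0=180°, θ1=0°
step 2 (rotate(1, 180)): config: θ0=180°, θ1=180°
step 3 (rotate(0, 90)): config: θ0=180°, θ1=180°
step 4 (rotate(0, 180)): config: θ0=0°, θ1=180°
step 5 (rotate(0, 90)): config: θ0=0°, θ1=180°
step 6 (rotate(1, 90)): config: θ0=0°, θ1=270°

config: θ0=0°, θ1=270°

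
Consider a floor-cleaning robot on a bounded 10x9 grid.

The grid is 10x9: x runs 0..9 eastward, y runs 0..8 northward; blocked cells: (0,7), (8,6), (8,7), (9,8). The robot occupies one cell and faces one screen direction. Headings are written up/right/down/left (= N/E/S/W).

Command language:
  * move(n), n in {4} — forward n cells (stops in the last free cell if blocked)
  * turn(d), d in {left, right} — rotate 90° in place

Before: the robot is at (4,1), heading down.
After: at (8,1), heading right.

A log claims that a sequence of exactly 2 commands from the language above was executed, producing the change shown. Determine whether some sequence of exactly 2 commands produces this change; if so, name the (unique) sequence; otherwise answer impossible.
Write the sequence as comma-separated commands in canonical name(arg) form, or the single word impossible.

turn(left), move(4)

key: order matters: swapping turn(left) and move(4) lands elsewhere
t0: at (4,1), heading down
step 1 (turn(left)): at (4,1), heading right
step 2 (move(4)): at (8,1), heading right
uniquely the one of 9 2-step routes that fits.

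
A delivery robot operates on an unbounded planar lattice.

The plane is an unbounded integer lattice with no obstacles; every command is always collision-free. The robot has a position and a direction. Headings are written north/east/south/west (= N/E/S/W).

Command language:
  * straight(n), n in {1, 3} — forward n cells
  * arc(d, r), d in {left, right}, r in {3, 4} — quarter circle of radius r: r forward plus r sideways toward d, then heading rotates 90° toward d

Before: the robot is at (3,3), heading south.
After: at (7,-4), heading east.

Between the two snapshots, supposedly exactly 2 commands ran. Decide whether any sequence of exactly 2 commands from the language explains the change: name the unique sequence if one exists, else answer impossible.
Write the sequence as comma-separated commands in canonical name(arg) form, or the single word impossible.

key: position moved to (7,-4) AND the heading swung to E — translation plus rotation needed
initial: at (3,3), heading south
1. straight(3) → at (3,0), heading south
2. arc(left, 4) → at (7,-4), heading east
uniquely the one of 36 2-step routes that fits.

straight(3), arc(left, 4)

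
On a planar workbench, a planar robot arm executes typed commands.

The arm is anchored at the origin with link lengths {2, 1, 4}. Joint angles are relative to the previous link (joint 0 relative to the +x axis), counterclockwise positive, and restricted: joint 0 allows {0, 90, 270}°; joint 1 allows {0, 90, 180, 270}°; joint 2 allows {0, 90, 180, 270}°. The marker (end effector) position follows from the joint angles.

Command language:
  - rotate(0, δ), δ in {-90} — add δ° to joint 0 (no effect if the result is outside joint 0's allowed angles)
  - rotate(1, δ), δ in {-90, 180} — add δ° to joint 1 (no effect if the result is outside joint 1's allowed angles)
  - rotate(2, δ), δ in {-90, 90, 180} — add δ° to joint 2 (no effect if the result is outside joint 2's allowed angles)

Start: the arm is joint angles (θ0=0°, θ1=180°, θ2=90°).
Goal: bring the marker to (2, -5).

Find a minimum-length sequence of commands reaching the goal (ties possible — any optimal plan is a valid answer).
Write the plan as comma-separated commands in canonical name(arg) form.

begin: joint angles (θ0=0°, θ1=180°, θ2=90°)
t=1 rotate(1, -90) ⇒ joint angles (θ0=0°, θ1=90°, θ2=90°)
t=2 rotate(1, 180) ⇒ joint angles (θ0=0°, θ1=270°, θ2=90°)
t=3 rotate(2, -90) ⇒ joint angles (θ0=0°, θ1=270°, θ2=0°)
nothing shorter than 3 reaches the goal.

rotate(1, -90), rotate(1, 180), rotate(2, -90)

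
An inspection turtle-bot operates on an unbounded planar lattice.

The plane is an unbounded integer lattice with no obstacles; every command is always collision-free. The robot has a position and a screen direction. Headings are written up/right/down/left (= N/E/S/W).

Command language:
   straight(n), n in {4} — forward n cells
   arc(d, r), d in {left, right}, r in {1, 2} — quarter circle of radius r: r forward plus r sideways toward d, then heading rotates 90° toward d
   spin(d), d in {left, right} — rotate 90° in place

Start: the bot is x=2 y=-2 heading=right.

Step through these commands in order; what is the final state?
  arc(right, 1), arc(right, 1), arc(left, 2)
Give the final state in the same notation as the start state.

x=0 y=-6 heading=down

from: x=2 y=-2 heading=right
t=1 arc(right, 1) ⇒ x=3 y=-3 heading=down
t=2 arc(right, 1) ⇒ x=2 y=-4 heading=left
t=3 arc(left, 2) ⇒ x=0 y=-6 heading=down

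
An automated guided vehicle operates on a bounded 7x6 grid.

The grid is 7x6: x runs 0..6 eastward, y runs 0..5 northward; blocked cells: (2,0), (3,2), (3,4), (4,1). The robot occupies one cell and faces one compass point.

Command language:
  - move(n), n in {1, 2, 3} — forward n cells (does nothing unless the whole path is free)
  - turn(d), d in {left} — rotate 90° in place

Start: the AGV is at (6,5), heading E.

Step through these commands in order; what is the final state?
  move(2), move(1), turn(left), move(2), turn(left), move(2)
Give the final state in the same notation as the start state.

at (4,5), heading W

from: at (6,5), heading E
[1] after move(2): at (6,5), heading E
[2] after move(1): at (6,5), heading E
[3] after turn(left): at (6,5), heading N
[4] after move(2): at (6,5), heading N
[5] after turn(left): at (6,5), heading W
[6] after move(2): at (4,5), heading W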